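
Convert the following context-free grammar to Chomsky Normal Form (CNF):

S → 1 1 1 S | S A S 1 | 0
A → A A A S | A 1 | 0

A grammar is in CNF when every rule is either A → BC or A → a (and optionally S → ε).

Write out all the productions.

T1 → 1; S → 0; A → 0; S → T1 X0; X0 → T1 X1; X1 → T1 S; S → S X2; X2 → A X3; X3 → S T1; A → A X4; X4 → A X5; X5 → A S; A → A T1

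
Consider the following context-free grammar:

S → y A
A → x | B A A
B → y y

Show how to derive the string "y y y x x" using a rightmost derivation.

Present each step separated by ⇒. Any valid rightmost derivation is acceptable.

S ⇒ y A ⇒ y B A A ⇒ y B A x ⇒ y B x x ⇒ y y y x x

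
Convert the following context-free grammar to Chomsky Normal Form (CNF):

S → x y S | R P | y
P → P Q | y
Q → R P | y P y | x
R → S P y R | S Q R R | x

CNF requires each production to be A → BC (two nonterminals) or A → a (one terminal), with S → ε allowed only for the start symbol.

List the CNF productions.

TX → x; TY → y; S → y; P → y; Q → x; R → x; S → TX X0; X0 → TY S; S → R P; P → P Q; Q → R P; Q → TY X1; X1 → P TY; R → S X2; X2 → P X3; X3 → TY R; R → S X4; X4 → Q X5; X5 → R R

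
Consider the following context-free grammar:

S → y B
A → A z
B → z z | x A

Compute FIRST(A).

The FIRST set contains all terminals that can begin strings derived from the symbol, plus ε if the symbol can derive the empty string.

We compute FIRST(A) using the standard algorithm.
FIRST(A) = {}
FIRST(B) = {x, z}
FIRST(S) = {y}
Therefore, FIRST(A) = {}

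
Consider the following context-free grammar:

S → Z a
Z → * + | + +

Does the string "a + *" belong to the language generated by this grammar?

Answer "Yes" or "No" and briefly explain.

No - no valid derivation exists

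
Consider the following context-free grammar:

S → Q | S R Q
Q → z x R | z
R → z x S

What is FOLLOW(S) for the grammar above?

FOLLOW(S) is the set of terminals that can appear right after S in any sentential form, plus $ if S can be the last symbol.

We compute FOLLOW(S) using the standard algorithm.
FOLLOW(S) starts with {$}.
FIRST(Q) = {z}
FIRST(R) = {z}
FIRST(S) = {z}
FOLLOW(Q) = {$, z}
FOLLOW(R) = {$, z}
FOLLOW(S) = {$, z}
Therefore, FOLLOW(S) = {$, z}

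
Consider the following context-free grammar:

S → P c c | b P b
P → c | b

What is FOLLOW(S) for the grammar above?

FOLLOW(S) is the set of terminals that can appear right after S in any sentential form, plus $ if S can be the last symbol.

We compute FOLLOW(S) using the standard algorithm.
FOLLOW(S) starts with {$}.
FIRST(P) = {b, c}
FIRST(S) = {b, c}
FOLLOW(P) = {b, c}
FOLLOW(S) = {$}
Therefore, FOLLOW(S) = {$}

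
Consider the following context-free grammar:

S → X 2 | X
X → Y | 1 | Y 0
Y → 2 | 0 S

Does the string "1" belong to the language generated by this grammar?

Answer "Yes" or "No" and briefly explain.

Yes - a valid derivation exists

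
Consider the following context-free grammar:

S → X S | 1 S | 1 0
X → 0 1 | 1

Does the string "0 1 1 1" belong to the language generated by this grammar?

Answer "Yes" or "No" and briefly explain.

No - no valid derivation exists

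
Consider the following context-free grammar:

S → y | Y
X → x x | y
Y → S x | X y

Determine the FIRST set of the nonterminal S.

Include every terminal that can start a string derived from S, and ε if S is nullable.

We compute FIRST(S) using the standard algorithm.
FIRST(S) = {x, y}
FIRST(X) = {x, y}
FIRST(Y) = {x, y}
Therefore, FIRST(S) = {x, y}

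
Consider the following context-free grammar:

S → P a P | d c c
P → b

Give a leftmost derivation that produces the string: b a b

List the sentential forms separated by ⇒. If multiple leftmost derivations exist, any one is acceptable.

S ⇒ P a P ⇒ b a P ⇒ b a b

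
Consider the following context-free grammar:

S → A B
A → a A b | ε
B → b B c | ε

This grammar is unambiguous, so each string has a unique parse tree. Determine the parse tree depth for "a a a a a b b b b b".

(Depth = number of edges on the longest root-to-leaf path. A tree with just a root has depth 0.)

7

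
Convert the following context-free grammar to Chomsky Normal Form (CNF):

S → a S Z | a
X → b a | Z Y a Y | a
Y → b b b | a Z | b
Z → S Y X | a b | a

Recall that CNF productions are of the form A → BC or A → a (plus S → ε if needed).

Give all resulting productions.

TA → a; S → a; TB → b; X → a; Y → b; Z → a; S → TA X0; X0 → S Z; X → TB TA; X → Z X1; X1 → Y X2; X2 → TA Y; Y → TB X3; X3 → TB TB; Y → TA Z; Z → S X4; X4 → Y X; Z → TA TB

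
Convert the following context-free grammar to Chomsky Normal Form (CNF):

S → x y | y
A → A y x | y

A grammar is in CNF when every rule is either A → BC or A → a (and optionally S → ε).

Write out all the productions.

TX → x; TY → y; S → y; A → y; S → TX TY; A → A X0; X0 → TY TX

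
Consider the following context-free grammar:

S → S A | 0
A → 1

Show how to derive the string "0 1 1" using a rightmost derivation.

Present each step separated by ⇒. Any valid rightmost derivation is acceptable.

S ⇒ S A ⇒ S 1 ⇒ S A 1 ⇒ S 1 1 ⇒ 0 1 1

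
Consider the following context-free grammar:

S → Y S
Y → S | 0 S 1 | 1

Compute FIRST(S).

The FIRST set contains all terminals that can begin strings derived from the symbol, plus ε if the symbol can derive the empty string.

We compute FIRST(S) using the standard algorithm.
FIRST(S) = {0, 1}
FIRST(Y) = {0, 1}
Therefore, FIRST(S) = {0, 1}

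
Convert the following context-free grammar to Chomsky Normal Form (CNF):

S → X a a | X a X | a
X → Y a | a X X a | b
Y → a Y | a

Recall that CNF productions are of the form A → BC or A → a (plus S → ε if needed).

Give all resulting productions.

TA → a; S → a; X → b; Y → a; S → X X0; X0 → TA TA; S → X X1; X1 → TA X; X → Y TA; X → TA X2; X2 → X X3; X3 → X TA; Y → TA Y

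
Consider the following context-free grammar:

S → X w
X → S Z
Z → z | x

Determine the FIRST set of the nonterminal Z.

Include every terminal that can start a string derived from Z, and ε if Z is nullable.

We compute FIRST(Z) using the standard algorithm.
FIRST(S) = {}
FIRST(X) = {}
FIRST(Z) = {x, z}
Therefore, FIRST(Z) = {x, z}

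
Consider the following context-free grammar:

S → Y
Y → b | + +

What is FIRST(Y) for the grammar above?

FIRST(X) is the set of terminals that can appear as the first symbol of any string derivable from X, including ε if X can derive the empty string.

We compute FIRST(Y) using the standard algorithm.
FIRST(S) = {+, b}
FIRST(Y) = {+, b}
Therefore, FIRST(Y) = {+, b}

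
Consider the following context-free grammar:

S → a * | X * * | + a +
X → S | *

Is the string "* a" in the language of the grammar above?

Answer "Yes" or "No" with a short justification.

No - no valid derivation exists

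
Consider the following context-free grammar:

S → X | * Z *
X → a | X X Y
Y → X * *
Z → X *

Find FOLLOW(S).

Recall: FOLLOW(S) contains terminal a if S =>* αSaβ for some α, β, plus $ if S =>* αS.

We compute FOLLOW(S) using the standard algorithm.
FOLLOW(S) starts with {$}.
FIRST(S) = {*, a}
FIRST(X) = {a}
FIRST(Y) = {a}
FIRST(Z) = {a}
FOLLOW(S) = {$}
FOLLOW(X) = {$, *, a}
FOLLOW(Y) = {$, *, a}
FOLLOW(Z) = {*}
Therefore, FOLLOW(S) = {$}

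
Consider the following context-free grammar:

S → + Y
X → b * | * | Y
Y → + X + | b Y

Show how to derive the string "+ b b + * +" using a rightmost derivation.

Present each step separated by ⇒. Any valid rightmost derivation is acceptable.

S ⇒ + Y ⇒ + b Y ⇒ + b b Y ⇒ + b b + X + ⇒ + b b + * +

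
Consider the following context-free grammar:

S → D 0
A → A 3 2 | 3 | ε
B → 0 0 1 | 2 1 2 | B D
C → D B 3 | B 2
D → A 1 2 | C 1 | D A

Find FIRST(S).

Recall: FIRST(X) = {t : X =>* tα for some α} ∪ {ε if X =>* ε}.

We compute FIRST(S) using the standard algorithm.
FIRST(A) = {3, ε}
FIRST(B) = {0, 2}
FIRST(C) = {0, 1, 2, 3}
FIRST(D) = {0, 1, 2, 3}
FIRST(S) = {0, 1, 2, 3}
Therefore, FIRST(S) = {0, 1, 2, 3}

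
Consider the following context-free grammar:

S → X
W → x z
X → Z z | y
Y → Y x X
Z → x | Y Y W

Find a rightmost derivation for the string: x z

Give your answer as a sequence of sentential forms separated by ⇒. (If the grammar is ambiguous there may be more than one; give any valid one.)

S ⇒ X ⇒ Z z ⇒ x z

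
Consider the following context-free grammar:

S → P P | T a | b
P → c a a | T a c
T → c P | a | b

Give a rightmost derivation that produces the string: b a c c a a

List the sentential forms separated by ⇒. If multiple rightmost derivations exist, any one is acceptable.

S ⇒ P P ⇒ P c a a ⇒ T a c c a a ⇒ b a c c a a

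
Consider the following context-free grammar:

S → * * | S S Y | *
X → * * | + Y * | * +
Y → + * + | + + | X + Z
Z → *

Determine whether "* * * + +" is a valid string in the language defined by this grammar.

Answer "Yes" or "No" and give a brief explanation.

Yes - a valid derivation exists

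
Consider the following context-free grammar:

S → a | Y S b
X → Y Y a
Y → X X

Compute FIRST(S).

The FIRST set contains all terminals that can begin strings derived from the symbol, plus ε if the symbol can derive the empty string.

We compute FIRST(S) using the standard algorithm.
FIRST(S) = {a}
FIRST(X) = {}
FIRST(Y) = {}
Therefore, FIRST(S) = {a}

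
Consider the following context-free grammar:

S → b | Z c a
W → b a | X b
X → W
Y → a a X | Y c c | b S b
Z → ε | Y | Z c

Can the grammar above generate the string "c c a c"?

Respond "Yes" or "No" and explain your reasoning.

No - no valid derivation exists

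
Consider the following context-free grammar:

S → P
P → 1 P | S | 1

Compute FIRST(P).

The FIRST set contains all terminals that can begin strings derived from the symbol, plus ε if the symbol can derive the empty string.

We compute FIRST(P) using the standard algorithm.
FIRST(P) = {1}
FIRST(S) = {1}
Therefore, FIRST(P) = {1}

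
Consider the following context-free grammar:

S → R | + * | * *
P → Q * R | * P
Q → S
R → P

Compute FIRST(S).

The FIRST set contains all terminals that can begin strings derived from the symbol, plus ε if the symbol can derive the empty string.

We compute FIRST(S) using the standard algorithm.
FIRST(P) = {*, +}
FIRST(Q) = {*, +}
FIRST(R) = {*, +}
FIRST(S) = {*, +}
Therefore, FIRST(S) = {*, +}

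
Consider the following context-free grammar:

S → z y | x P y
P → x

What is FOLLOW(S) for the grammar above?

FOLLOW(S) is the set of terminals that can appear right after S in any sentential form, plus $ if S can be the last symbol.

We compute FOLLOW(S) using the standard algorithm.
FOLLOW(S) starts with {$}.
FIRST(P) = {x}
FIRST(S) = {x, z}
FOLLOW(P) = {y}
FOLLOW(S) = {$}
Therefore, FOLLOW(S) = {$}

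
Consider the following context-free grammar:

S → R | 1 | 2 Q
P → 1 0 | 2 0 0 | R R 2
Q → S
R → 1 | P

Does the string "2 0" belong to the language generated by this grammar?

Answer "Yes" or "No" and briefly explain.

No - no valid derivation exists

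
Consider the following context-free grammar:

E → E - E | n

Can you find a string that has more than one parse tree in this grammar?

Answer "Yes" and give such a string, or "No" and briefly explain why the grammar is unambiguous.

Yes - the string 'n - n - n - n - n' has two distinct parse trees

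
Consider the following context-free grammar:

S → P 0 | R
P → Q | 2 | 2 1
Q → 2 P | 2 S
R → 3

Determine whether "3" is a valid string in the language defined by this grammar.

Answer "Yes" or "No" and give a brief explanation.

Yes - a valid derivation exists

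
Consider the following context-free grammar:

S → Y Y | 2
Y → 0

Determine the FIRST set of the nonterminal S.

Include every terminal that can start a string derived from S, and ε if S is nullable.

We compute FIRST(S) using the standard algorithm.
FIRST(S) = {0, 2}
FIRST(Y) = {0}
Therefore, FIRST(S) = {0, 2}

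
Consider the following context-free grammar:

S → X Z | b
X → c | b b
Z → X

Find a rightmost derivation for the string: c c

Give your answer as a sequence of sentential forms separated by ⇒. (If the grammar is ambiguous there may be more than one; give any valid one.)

S ⇒ X Z ⇒ X X ⇒ X c ⇒ c c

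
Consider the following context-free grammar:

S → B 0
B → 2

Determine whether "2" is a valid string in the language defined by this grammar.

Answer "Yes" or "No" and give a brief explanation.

No - no valid derivation exists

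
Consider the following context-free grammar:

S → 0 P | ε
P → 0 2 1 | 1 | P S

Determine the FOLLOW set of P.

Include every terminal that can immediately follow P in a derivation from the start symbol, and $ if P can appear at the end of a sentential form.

We compute FOLLOW(P) using the standard algorithm.
FOLLOW(S) starts with {$}.
FIRST(P) = {0, 1}
FIRST(S) = {0, ε}
FOLLOW(P) = {$, 0}
FOLLOW(S) = {$, 0}
Therefore, FOLLOW(P) = {$, 0}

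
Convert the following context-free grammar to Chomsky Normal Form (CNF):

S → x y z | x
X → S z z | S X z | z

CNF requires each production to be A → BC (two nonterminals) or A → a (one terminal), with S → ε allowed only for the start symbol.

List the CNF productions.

TX → x; TY → y; TZ → z; S → x; X → z; S → TX X0; X0 → TY TZ; X → S X1; X1 → TZ TZ; X → S X2; X2 → X TZ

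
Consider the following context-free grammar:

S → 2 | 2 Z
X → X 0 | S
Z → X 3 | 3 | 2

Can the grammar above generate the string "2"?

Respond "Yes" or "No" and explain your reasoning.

Yes - a valid derivation exists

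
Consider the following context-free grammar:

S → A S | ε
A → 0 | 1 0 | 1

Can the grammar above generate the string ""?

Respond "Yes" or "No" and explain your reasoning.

Yes - a valid derivation exists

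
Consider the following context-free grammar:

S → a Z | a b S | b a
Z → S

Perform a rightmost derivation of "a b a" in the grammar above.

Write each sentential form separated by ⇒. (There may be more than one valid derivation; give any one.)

S ⇒ a Z ⇒ a S ⇒ a b a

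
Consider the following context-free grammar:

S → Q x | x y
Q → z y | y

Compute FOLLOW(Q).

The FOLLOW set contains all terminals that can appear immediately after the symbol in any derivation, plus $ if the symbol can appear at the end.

We compute FOLLOW(Q) using the standard algorithm.
FOLLOW(S) starts with {$}.
FIRST(Q) = {y, z}
FIRST(S) = {x, y, z}
FOLLOW(Q) = {x}
FOLLOW(S) = {$}
Therefore, FOLLOW(Q) = {x}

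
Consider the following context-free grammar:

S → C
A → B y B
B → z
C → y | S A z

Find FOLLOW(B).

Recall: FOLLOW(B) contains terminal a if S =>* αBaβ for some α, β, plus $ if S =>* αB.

We compute FOLLOW(B) using the standard algorithm.
FOLLOW(S) starts with {$}.
FIRST(A) = {z}
FIRST(B) = {z}
FIRST(C) = {y}
FIRST(S) = {y}
FOLLOW(A) = {z}
FOLLOW(B) = {y, z}
FOLLOW(C) = {$, z}
FOLLOW(S) = {$, z}
Therefore, FOLLOW(B) = {y, z}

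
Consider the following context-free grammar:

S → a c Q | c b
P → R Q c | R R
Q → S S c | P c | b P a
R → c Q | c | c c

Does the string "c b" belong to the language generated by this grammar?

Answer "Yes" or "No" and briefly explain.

Yes - a valid derivation exists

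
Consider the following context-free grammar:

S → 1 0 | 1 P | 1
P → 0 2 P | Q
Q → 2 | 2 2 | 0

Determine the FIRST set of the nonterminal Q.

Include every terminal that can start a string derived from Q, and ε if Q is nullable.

We compute FIRST(Q) using the standard algorithm.
FIRST(P) = {0, 2}
FIRST(Q) = {0, 2}
FIRST(S) = {1}
Therefore, FIRST(Q) = {0, 2}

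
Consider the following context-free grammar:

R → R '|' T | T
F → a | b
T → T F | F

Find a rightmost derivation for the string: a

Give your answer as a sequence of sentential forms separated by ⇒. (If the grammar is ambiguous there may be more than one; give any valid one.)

R ⇒ T ⇒ F ⇒ a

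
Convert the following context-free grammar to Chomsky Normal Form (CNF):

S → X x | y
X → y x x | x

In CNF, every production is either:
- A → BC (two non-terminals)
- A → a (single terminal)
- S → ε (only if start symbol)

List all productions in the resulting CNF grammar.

TX → x; S → y; TY → y; X → x; S → X TX; X → TY X0; X0 → TX TX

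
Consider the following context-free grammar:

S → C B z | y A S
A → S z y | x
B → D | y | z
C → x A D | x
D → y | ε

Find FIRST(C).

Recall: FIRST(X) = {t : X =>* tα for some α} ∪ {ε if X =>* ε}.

We compute FIRST(C) using the standard algorithm.
FIRST(A) = {x, y}
FIRST(B) = {y, z, ε}
FIRST(C) = {x}
FIRST(D) = {y, ε}
FIRST(S) = {x, y}
Therefore, FIRST(C) = {x}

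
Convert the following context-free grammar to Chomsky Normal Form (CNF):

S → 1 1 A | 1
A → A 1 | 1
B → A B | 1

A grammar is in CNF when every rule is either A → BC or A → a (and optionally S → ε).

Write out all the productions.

T1 → 1; S → 1; A → 1; B → 1; S → T1 X0; X0 → T1 A; A → A T1; B → A B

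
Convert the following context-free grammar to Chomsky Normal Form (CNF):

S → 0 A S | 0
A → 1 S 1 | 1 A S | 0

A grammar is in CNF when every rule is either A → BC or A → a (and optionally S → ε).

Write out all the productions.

T0 → 0; S → 0; T1 → 1; A → 0; S → T0 X0; X0 → A S; A → T1 X1; X1 → S T1; A → T1 X2; X2 → A S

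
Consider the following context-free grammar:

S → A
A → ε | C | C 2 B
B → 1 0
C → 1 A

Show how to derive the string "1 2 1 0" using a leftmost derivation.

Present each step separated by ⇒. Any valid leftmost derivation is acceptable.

S ⇒ A ⇒ C 2 B ⇒ 1 A 2 B ⇒ 1 2 B ⇒ 1 2 1 0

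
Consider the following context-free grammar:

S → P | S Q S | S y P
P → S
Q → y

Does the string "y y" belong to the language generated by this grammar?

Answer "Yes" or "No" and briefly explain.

No - no valid derivation exists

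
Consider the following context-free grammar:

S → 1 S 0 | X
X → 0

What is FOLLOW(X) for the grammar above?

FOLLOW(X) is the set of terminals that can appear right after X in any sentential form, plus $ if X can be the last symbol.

We compute FOLLOW(X) using the standard algorithm.
FOLLOW(S) starts with {$}.
FIRST(S) = {0, 1}
FIRST(X) = {0}
FOLLOW(S) = {$, 0}
FOLLOW(X) = {$, 0}
Therefore, FOLLOW(X) = {$, 0}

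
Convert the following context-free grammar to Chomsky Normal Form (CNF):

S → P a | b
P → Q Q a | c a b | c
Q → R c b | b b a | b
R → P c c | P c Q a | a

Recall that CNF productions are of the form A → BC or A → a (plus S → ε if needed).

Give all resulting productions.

TA → a; S → b; TC → c; TB → b; P → c; Q → b; R → a; S → P TA; P → Q X0; X0 → Q TA; P → TC X1; X1 → TA TB; Q → R X2; X2 → TC TB; Q → TB X3; X3 → TB TA; R → P X4; X4 → TC TC; R → P X5; X5 → TC X6; X6 → Q TA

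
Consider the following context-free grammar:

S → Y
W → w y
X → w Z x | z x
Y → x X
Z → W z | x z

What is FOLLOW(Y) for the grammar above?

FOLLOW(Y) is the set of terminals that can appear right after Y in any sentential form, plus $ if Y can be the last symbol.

We compute FOLLOW(Y) using the standard algorithm.
FOLLOW(S) starts with {$}.
FIRST(S) = {x}
FIRST(W) = {w}
FIRST(X) = {w, z}
FIRST(Y) = {x}
FIRST(Z) = {w, x}
FOLLOW(S) = {$}
FOLLOW(W) = {z}
FOLLOW(X) = {$}
FOLLOW(Y) = {$}
FOLLOW(Z) = {x}
Therefore, FOLLOW(Y) = {$}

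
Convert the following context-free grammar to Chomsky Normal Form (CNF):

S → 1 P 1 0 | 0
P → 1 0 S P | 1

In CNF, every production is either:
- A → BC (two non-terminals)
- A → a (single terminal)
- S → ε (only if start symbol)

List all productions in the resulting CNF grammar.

T1 → 1; T0 → 0; S → 0; P → 1; S → T1 X0; X0 → P X1; X1 → T1 T0; P → T1 X2; X2 → T0 X3; X3 → S P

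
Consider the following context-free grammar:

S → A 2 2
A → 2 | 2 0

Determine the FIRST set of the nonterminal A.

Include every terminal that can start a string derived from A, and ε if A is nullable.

We compute FIRST(A) using the standard algorithm.
FIRST(A) = {2}
FIRST(S) = {2}
Therefore, FIRST(A) = {2}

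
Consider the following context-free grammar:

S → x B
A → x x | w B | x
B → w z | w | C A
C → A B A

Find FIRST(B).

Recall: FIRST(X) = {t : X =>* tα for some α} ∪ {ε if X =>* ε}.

We compute FIRST(B) using the standard algorithm.
FIRST(A) = {w, x}
FIRST(B) = {w, x}
FIRST(C) = {w, x}
FIRST(S) = {x}
Therefore, FIRST(B) = {w, x}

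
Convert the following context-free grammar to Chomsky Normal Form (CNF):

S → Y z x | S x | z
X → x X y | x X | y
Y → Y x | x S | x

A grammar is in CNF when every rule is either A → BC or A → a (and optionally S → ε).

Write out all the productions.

TZ → z; TX → x; S → z; TY → y; X → y; Y → x; S → Y X0; X0 → TZ TX; S → S TX; X → TX X1; X1 → X TY; X → TX X; Y → Y TX; Y → TX S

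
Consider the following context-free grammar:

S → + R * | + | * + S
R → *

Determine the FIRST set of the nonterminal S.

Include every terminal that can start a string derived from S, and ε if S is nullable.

We compute FIRST(S) using the standard algorithm.
FIRST(R) = {*}
FIRST(S) = {*, +}
Therefore, FIRST(S) = {*, +}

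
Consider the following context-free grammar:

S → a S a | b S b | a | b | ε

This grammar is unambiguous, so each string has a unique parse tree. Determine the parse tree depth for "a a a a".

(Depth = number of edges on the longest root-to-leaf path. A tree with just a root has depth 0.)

3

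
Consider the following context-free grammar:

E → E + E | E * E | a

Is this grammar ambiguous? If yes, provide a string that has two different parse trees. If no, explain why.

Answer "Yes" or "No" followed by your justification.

Yes - the string 'a + a + a * a + a' has two distinct leftmost derivations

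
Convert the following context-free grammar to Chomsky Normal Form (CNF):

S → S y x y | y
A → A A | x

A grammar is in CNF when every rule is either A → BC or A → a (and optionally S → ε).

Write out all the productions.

TY → y; TX → x; S → y; A → x; S → S X0; X0 → TY X1; X1 → TX TY; A → A A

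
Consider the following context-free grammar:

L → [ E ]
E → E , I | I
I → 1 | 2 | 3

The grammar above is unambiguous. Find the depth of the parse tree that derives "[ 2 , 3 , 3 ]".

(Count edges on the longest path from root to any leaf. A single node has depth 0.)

5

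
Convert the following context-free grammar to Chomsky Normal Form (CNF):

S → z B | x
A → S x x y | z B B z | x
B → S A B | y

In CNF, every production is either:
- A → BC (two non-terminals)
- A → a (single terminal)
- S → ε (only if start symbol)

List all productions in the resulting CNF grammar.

TZ → z; S → x; TX → x; TY → y; A → x; B → y; S → TZ B; A → S X0; X0 → TX X1; X1 → TX TY; A → TZ X2; X2 → B X3; X3 → B TZ; B → S X4; X4 → A B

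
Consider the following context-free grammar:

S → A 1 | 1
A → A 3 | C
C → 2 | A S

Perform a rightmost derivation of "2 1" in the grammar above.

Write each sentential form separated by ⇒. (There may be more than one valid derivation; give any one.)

S ⇒ A 1 ⇒ C 1 ⇒ 2 1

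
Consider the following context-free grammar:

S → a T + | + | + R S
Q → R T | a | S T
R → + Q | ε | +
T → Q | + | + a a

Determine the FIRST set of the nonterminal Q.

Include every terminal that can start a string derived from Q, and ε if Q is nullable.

We compute FIRST(Q) using the standard algorithm.
FIRST(Q) = {+, a}
FIRST(R) = {+, ε}
FIRST(S) = {+, a}
FIRST(T) = {+, a}
Therefore, FIRST(Q) = {+, a}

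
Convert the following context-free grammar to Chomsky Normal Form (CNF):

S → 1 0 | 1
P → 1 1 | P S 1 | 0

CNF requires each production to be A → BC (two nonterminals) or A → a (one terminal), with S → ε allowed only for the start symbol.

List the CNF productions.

T1 → 1; T0 → 0; S → 1; P → 0; S → T1 T0; P → T1 T1; P → P X0; X0 → S T1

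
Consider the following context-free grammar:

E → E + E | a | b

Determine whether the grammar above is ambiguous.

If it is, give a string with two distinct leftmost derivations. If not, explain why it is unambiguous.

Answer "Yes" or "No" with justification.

Yes - the string 'b + b + b + a + b' has two distinct leftmost derivations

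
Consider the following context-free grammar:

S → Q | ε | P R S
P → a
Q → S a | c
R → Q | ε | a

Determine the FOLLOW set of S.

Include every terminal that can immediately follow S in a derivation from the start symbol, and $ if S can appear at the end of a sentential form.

We compute FOLLOW(S) using the standard algorithm.
FOLLOW(S) starts with {$}.
FIRST(P) = {a}
FIRST(Q) = {a, c}
FIRST(R) = {a, c, ε}
FIRST(S) = {a, c, ε}
FOLLOW(P) = {$, a, c}
FOLLOW(Q) = {$, a, c}
FOLLOW(R) = {$, a, c}
FOLLOW(S) = {$, a}
Therefore, FOLLOW(S) = {$, a}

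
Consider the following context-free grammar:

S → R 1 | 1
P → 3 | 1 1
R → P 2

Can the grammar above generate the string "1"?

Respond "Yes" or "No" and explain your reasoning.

Yes - a valid derivation exists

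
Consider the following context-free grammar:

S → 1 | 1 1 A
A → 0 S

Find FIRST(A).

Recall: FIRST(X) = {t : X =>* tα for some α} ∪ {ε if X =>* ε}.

We compute FIRST(A) using the standard algorithm.
FIRST(A) = {0}
FIRST(S) = {1}
Therefore, FIRST(A) = {0}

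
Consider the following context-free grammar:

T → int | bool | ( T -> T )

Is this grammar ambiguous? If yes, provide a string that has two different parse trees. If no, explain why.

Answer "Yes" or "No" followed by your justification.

No - the grammar is unambiguous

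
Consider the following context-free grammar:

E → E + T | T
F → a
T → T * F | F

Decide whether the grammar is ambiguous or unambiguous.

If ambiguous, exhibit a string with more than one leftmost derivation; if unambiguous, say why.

Unambiguous - every string in the language has a unique leftmost derivation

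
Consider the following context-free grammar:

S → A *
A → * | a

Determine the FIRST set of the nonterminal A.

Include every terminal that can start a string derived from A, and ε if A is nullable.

We compute FIRST(A) using the standard algorithm.
FIRST(A) = {*, a}
FIRST(S) = {*, a}
Therefore, FIRST(A) = {*, a}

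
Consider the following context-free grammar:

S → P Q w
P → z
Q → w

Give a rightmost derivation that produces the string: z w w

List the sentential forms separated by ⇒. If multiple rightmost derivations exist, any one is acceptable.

S ⇒ P Q w ⇒ P w w ⇒ z w w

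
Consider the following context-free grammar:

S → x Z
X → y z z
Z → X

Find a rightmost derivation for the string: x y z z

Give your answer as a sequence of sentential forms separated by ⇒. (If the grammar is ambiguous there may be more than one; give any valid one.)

S ⇒ x Z ⇒ x X ⇒ x y z z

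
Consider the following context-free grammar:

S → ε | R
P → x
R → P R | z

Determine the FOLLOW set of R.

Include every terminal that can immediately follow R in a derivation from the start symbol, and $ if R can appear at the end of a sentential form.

We compute FOLLOW(R) using the standard algorithm.
FOLLOW(S) starts with {$}.
FIRST(P) = {x}
FIRST(R) = {x, z}
FIRST(S) = {x, z, ε}
FOLLOW(P) = {x, z}
FOLLOW(R) = {$}
FOLLOW(S) = {$}
Therefore, FOLLOW(R) = {$}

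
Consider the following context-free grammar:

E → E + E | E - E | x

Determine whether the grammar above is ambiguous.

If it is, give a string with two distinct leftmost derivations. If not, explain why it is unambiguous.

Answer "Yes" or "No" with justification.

Yes - the string 'x + x + x + x - x' has two distinct leftmost derivations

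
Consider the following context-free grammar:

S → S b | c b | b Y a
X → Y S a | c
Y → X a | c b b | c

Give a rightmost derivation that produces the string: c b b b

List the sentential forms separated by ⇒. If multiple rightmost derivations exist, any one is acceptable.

S ⇒ S b ⇒ S b b ⇒ c b b b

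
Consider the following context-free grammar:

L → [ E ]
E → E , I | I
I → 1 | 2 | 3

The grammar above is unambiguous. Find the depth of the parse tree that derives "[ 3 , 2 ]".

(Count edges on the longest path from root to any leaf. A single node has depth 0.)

4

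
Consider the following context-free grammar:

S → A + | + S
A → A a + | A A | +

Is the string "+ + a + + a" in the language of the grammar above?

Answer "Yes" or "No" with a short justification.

No - no valid derivation exists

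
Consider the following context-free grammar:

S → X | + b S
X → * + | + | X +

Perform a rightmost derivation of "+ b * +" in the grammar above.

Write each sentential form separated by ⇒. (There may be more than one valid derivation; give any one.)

S ⇒ + b S ⇒ + b X ⇒ + b * +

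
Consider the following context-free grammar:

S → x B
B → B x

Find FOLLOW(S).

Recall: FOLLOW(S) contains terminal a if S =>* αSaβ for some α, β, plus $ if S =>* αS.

We compute FOLLOW(S) using the standard algorithm.
FOLLOW(S) starts with {$}.
FIRST(B) = {}
FIRST(S) = {x}
FOLLOW(B) = {$, x}
FOLLOW(S) = {$}
Therefore, FOLLOW(S) = {$}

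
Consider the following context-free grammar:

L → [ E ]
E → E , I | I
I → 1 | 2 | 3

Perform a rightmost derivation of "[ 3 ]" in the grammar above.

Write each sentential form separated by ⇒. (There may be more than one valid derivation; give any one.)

L ⇒ [ E ] ⇒ [ I ] ⇒ [ 3 ]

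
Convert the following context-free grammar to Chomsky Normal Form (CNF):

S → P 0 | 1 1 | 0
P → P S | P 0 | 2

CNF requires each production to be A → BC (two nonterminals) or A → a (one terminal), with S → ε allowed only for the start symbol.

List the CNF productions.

T0 → 0; T1 → 1; S → 0; P → 2; S → P T0; S → T1 T1; P → P S; P → P T0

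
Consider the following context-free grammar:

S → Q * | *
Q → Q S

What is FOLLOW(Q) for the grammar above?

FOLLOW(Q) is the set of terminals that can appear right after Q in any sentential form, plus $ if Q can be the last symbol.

We compute FOLLOW(Q) using the standard algorithm.
FOLLOW(S) starts with {$}.
FIRST(Q) = {}
FIRST(S) = {*}
FOLLOW(Q) = {*}
FOLLOW(S) = {$, *}
Therefore, FOLLOW(Q) = {*}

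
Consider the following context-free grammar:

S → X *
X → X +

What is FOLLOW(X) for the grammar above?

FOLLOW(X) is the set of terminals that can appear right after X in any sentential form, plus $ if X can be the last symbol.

We compute FOLLOW(X) using the standard algorithm.
FOLLOW(S) starts with {$}.
FIRST(S) = {}
FIRST(X) = {}
FOLLOW(S) = {$}
FOLLOW(X) = {*, +}
Therefore, FOLLOW(X) = {*, +}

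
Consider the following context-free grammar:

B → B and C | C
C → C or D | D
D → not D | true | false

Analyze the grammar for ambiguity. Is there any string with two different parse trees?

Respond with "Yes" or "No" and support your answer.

No - the grammar is unambiguous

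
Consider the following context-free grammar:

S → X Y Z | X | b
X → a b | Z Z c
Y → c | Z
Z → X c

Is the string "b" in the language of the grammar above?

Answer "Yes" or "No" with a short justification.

Yes - a valid derivation exists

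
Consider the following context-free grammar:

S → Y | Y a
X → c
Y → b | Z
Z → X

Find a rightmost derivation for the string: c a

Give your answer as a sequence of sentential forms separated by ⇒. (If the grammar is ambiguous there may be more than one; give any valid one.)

S ⇒ Y a ⇒ Z a ⇒ X a ⇒ c a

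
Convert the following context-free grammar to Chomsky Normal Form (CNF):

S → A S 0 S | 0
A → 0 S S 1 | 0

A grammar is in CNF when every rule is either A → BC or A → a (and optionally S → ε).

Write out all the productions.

T0 → 0; S → 0; T1 → 1; A → 0; S → A X0; X0 → S X1; X1 → T0 S; A → T0 X2; X2 → S X3; X3 → S T1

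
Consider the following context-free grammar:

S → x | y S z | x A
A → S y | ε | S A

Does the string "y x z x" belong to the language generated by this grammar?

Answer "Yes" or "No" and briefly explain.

No - no valid derivation exists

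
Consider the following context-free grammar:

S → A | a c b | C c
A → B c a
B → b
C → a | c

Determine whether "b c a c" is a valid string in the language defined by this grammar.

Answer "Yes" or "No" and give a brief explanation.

No - no valid derivation exists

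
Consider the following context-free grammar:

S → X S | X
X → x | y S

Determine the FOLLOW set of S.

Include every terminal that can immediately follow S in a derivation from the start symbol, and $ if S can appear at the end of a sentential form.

We compute FOLLOW(S) using the standard algorithm.
FOLLOW(S) starts with {$}.
FIRST(S) = {x, y}
FIRST(X) = {x, y}
FOLLOW(S) = {$, x, y}
FOLLOW(X) = {$, x, y}
Therefore, FOLLOW(S) = {$, x, y}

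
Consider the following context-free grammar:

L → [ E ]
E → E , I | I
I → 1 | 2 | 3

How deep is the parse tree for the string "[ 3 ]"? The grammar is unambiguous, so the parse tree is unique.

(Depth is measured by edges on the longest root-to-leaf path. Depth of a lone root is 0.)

3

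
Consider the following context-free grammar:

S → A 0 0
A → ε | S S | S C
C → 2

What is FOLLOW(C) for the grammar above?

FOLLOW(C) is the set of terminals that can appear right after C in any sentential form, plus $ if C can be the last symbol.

We compute FOLLOW(C) using the standard algorithm.
FOLLOW(S) starts with {$}.
FIRST(A) = {0, ε}
FIRST(C) = {2}
FIRST(S) = {0}
FOLLOW(A) = {0}
FOLLOW(C) = {0}
FOLLOW(S) = {$, 0, 2}
Therefore, FOLLOW(C) = {0}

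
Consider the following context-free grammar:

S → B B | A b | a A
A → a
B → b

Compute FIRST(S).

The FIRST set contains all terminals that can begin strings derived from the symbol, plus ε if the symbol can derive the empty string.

We compute FIRST(S) using the standard algorithm.
FIRST(A) = {a}
FIRST(B) = {b}
FIRST(S) = {a, b}
Therefore, FIRST(S) = {a, b}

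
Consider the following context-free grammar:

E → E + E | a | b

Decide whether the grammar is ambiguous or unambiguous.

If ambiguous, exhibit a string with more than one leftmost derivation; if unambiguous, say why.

Ambiguous - the string 'a + a + a + a + b' has two distinct leftmost derivations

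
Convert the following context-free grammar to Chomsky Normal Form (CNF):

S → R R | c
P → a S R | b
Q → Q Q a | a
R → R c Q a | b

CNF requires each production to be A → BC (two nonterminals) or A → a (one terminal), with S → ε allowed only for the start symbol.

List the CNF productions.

S → c; TA → a; P → b; Q → a; TC → c; R → b; S → R R; P → TA X0; X0 → S R; Q → Q X1; X1 → Q TA; R → R X2; X2 → TC X3; X3 → Q TA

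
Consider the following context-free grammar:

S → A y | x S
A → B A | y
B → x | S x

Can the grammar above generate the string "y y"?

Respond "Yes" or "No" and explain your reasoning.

Yes - a valid derivation exists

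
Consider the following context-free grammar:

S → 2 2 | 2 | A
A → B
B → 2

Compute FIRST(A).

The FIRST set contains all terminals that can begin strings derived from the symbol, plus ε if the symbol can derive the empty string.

We compute FIRST(A) using the standard algorithm.
FIRST(A) = {2}
FIRST(B) = {2}
FIRST(S) = {2}
Therefore, FIRST(A) = {2}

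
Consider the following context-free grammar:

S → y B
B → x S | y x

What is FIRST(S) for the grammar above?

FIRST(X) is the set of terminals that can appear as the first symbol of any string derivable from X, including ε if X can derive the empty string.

We compute FIRST(S) using the standard algorithm.
FIRST(B) = {x, y}
FIRST(S) = {y}
Therefore, FIRST(S) = {y}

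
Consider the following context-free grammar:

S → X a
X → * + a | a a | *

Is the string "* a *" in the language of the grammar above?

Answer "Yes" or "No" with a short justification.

No - no valid derivation exists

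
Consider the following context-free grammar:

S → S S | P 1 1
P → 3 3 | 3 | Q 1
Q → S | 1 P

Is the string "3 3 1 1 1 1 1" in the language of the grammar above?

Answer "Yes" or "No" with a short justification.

Yes - a valid derivation exists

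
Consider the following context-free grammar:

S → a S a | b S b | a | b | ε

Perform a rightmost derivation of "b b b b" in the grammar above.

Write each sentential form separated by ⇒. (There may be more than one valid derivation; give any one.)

S ⇒ b S b ⇒ b b S b b ⇒ b b b b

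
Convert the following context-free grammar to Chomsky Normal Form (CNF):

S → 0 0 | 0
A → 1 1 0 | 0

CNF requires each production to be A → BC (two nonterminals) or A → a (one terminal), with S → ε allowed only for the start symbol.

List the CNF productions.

T0 → 0; S → 0; T1 → 1; A → 0; S → T0 T0; A → T1 X0; X0 → T1 T0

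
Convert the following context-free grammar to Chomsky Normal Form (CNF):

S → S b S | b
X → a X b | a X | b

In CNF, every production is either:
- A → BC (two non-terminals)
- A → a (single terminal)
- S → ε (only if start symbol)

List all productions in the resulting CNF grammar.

TB → b; S → b; TA → a; X → b; S → S X0; X0 → TB S; X → TA X1; X1 → X TB; X → TA X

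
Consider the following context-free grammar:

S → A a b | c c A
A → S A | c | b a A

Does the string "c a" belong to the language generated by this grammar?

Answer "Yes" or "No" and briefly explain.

No - no valid derivation exists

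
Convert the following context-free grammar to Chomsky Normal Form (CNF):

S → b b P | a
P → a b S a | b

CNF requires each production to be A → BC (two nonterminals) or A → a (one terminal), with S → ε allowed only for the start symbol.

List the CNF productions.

TB → b; S → a; TA → a; P → b; S → TB X0; X0 → TB P; P → TA X1; X1 → TB X2; X2 → S TA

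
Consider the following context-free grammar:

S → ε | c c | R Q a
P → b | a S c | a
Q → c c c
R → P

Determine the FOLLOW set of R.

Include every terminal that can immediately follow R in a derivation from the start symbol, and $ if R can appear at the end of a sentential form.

We compute FOLLOW(R) using the standard algorithm.
FOLLOW(S) starts with {$}.
FIRST(P) = {a, b}
FIRST(Q) = {c}
FIRST(R) = {a, b}
FIRST(S) = {a, b, c, ε}
FOLLOW(P) = {c}
FOLLOW(Q) = {a}
FOLLOW(R) = {c}
FOLLOW(S) = {$, c}
Therefore, FOLLOW(R) = {c}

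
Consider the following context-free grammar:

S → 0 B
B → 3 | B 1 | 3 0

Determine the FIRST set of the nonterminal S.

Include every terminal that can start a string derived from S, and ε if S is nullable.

We compute FIRST(S) using the standard algorithm.
FIRST(B) = {3}
FIRST(S) = {0}
Therefore, FIRST(S) = {0}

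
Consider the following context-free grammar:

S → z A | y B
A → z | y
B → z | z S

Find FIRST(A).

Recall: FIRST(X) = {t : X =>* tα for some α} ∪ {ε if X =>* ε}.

We compute FIRST(A) using the standard algorithm.
FIRST(A) = {y, z}
FIRST(B) = {z}
FIRST(S) = {y, z}
Therefore, FIRST(A) = {y, z}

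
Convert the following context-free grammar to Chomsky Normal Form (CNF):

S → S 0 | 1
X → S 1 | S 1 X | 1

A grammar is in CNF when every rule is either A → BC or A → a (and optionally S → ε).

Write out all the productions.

T0 → 0; S → 1; T1 → 1; X → 1; S → S T0; X → S T1; X → S X0; X0 → T1 X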